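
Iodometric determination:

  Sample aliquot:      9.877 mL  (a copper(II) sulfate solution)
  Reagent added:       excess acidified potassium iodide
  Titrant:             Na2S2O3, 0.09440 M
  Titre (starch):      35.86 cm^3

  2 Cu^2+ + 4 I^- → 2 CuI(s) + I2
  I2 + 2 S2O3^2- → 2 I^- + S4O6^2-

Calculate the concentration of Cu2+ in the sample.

0.3427 M

n(S2O3^2-) = 0.03586 × 0.09440 = 3.385 × 10^-3 mol
n(I2) = n(S2O3^2-)/2 = 1.693 × 10^-3 mol
From the 2:1 ratio, n(Cu2+) in the aliquot = 2/1 × 1.693 × 10^-3 = 3.385 × 10^-3 mol
[Cu2+] = 3.385 × 10^-3 / 0.009877 = 0.3427 mol/L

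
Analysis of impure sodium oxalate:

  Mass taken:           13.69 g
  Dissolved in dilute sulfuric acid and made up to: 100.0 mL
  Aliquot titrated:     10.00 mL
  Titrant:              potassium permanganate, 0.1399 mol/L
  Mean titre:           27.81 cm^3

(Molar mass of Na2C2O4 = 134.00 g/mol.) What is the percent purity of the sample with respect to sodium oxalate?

2 MnO4^- + 5 C2O4^2- + 16 H^+ → 2 Mn^2+ + 10 CO2 + 8 H2O
n(KMnO4) per titration = 0.02781 × 0.1399 = 3.891 × 10^-3 mol
From the 5:2 ratio, n(Na2C2O4) in each aliquot = 5/2 × 3.891 × 10^-3 = 9.727 × 10^-3 mol
n(Na2C2O4) in the whole flask = 9.727 × 10^-3 × 100.0/10.00 = 0.09727 mol
mass of Na2C2O4 = 0.09727 × 134.00 = 13.03 g
% Na2C2O4 = 13.03 / 13.69 × 100 = 95.21 %

95.21 %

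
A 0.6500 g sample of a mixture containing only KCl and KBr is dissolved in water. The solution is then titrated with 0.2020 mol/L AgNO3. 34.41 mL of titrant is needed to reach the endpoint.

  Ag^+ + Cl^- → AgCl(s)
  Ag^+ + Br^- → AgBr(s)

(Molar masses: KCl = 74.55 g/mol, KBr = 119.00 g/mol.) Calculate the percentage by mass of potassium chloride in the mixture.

n(AgNO3) = 0.03441 × 0.2020 = 6.951 × 10^-3 mol
Let x = n(KCl), y = n(KBr).
Titrant: 1x + 1y = 6.951 × 10^-3;  mass: 74.55x + 119.00y = 0.6500
Solving, x = 3.985 × 10^-3 mol, y = 2.965 × 10^-3 mol
mass of KCl = 3.985 × 10^-3 × 74.55 = 0.2971 g
% KCl = 0.2971 / 0.6500 × 100 = 45.71 %

45.71 %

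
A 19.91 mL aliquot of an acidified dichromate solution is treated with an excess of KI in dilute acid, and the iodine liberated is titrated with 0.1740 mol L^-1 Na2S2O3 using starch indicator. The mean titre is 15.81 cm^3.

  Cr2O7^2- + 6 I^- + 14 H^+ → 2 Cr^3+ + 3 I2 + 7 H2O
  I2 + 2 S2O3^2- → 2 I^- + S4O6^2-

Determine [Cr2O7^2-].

n(S2O3^2-) = 0.01581 × 0.1740 = 2.751 × 10^-3 mol
n(I2) = n(S2O3^2-)/2 = 1.375 × 10^-3 mol
From the 1:3 ratio, n(Cr2O7^2-) in the aliquot = 1/3 × 1.375 × 10^-3 = 4.585 × 10^-4 mol
[Cr2O7^2-] = 4.585 × 10^-4 / 0.01991 = 0.02303 mol/L

0.02303 mol/L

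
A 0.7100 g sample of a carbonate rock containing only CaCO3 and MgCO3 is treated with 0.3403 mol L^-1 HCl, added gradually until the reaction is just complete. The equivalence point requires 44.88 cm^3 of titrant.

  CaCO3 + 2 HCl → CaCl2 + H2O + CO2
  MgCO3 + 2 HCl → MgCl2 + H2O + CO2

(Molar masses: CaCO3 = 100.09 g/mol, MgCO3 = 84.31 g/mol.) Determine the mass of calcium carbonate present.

0.4198 g

n(HCl) = 0.04488 × 0.3403 = 0.01527 mol
Let x = n(CaCO3), y = n(MgCO3).
Titrant: 2x + 2y = 0.01527;  mass: 100.09x + 84.31y = 0.7100
Solving, x = 4.194 × 10^-3 mol, y = 3.442 × 10^-3 mol
mass of CaCO3 = 4.194 × 10^-3 × 100.09 = 0.4198 g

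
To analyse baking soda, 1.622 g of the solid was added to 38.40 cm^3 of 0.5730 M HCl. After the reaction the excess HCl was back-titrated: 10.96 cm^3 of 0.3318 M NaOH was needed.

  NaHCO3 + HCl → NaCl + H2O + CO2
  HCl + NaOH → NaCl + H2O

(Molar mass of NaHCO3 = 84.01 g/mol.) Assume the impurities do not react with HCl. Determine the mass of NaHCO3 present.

n(HCl) added = 0.03840 × 0.5730 = 0.02200 mol
n(NaOH) used in back-titration = 0.01096 × 0.3318 = 3.637 × 10^-3 mol
n(HCl) left over = 3.637 × 10^-3 mol (1:1 ratio)
n(HCl) consumed by analyte = 0.02200 − 3.637 × 10^-3 = 0.01837 mol
n(NaHCO3) = 0.01837 mol (1:1 ratio)
mass of NaHCO3 = 0.01837 × 84.01 = 1.543 g

1.543 g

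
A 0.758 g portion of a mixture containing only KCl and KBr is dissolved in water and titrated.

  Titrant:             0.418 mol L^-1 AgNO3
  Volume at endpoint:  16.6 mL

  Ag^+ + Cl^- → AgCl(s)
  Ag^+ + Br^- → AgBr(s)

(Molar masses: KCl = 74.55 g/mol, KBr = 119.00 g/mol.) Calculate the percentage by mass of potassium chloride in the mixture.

n(AgNO3) = 0.0166 × 0.418 = 6.94 × 10^-3 mol
Let x = n(KCl), y = n(KBr).
Titrant: 1x + 1y = 6.94 × 10^-3;  mass: 74.55x + 119.00y = 0.758
Solving, x = 1.52 × 10^-3 mol, y = 5.42 × 10^-3 mol
mass of KCl = 1.52 × 10^-3 × 74.55 = 0.114 g
% KCl = 0.114 / 0.758 × 100 = 15.0 %

15.0 %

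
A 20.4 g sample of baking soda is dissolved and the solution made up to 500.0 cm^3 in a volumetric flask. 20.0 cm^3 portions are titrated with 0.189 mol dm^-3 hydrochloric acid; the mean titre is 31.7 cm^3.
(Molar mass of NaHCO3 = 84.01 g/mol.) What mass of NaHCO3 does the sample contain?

12.6 g

NaHCO3 + HCl → NaCl + H2O + CO2
n(HCl) per titration = 0.0317 × 0.189 = 5.99 × 10^-3 mol
n(NaHCO3) in each aliquot = 5.99 × 10^-3 mol (1:1 ratio)
n(NaHCO3) in the whole flask = 5.99 × 10^-3 × 500.0/20.0 = 0.150 mol
mass of NaHCO3 = 0.150 × 84.01 = 12.6 g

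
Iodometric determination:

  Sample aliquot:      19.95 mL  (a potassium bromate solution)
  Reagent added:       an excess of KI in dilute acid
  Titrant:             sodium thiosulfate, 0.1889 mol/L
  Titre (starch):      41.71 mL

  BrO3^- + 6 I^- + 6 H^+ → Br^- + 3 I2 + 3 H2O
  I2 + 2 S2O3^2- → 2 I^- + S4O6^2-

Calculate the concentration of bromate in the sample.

n(S2O3^2-) = 0.04171 × 0.1889 = 7.879 × 10^-3 mol
n(I2) = n(S2O3^2-)/2 = 3.940 × 10^-3 mol
From the 1:3 ratio, n(BrO3^-) in the aliquot = 1/3 × 3.940 × 10^-3 = 1.313 × 10^-3 mol
[BrO3^-] = 1.313 × 10^-3 / 0.01995 = 0.06582 mol/L

0.06582 mol/L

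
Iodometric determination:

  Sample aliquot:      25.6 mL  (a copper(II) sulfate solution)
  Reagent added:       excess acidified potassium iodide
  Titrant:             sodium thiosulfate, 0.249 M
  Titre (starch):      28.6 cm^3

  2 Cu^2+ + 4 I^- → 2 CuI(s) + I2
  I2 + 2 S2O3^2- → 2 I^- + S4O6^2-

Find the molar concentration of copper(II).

n(S2O3^2-) = 0.0286 × 0.249 = 7.12 × 10^-3 mol
n(I2) = n(S2O3^2-)/2 = 3.56 × 10^-3 mol
From the 2:1 ratio, n(Cu2+) in the aliquot = 2/1 × 3.56 × 10^-3 = 7.12 × 10^-3 mol
[Cu2+] = 7.12 × 10^-3 / 0.0256 = 0.278 mol/L

0.278 M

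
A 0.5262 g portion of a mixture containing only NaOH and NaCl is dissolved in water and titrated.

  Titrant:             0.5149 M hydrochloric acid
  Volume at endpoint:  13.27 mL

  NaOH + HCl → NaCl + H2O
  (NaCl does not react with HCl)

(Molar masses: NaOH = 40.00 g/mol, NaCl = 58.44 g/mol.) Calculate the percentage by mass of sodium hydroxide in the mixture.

51.94 %

n(HCl) = 0.01327 × 0.5149 = 6.833 × 10^-3 mol
Let x = n(NaOH), y = n(NaCl).
Titrant: 1x = 6.833 × 10^-3;  mass: 40.00x + 58.44y = 0.5262
Solving, x = 6.833 × 10^-3 mol, y = 4.327 × 10^-3 mol
mass of NaOH = 6.833 × 10^-3 × 40.00 = 0.2733 g
% NaOH = 0.2733 / 0.5262 × 100 = 51.94 %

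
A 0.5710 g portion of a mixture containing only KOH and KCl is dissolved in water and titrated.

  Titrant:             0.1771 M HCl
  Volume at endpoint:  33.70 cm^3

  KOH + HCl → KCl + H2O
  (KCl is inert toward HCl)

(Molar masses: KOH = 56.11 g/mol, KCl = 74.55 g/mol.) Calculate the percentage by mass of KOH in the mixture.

n(HCl) = 0.03370 × 0.1771 = 5.968 × 10^-3 mol
Let x = n(KOH), y = n(KCl).
Titrant: 1x = 5.968 × 10^-3;  mass: 56.11x + 74.55y = 0.5710
Solving, x = 5.968 × 10^-3 mol, y = 3.167 × 10^-3 mol
mass of KOH = 5.968 × 10^-3 × 56.11 = 0.3349 g
% KOH = 0.3349 / 0.5710 × 100 = 58.65 %

58.65 %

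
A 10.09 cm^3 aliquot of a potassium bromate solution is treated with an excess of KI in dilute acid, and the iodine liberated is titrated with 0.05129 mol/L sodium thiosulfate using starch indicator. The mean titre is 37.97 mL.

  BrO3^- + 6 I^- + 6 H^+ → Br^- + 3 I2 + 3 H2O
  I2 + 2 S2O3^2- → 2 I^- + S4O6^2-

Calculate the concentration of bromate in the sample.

0.03217 mol/L

n(S2O3^2-) = 0.03797 × 0.05129 = 1.947 × 10^-3 mol
n(I2) = n(S2O3^2-)/2 = 9.737 × 10^-4 mol
From the 1:3 ratio, n(BrO3^-) in the aliquot = 1/3 × 9.737 × 10^-4 = 3.246 × 10^-4 mol
[BrO3^-] = 3.246 × 10^-4 / 0.01009 = 0.03217 mol/L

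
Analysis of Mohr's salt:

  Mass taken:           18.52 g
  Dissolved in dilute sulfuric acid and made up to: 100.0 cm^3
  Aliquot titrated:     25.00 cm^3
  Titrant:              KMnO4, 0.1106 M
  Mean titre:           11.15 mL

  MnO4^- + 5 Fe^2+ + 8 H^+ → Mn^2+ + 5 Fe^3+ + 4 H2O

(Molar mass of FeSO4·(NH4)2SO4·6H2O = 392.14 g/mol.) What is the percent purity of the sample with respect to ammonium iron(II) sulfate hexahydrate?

n(KMnO4) per titration = 0.01115 × 0.1106 = 1.233 × 10^-3 mol
From the 5:1 ratio, n(FeSO4·(NH4)2SO4·6H2O) in each aliquot = 5/1 × 1.233 × 10^-3 = 6.166 × 10^-3 mol
n(FeSO4·(NH4)2SO4·6H2O) in the whole flask = 6.166 × 10^-3 × 100.0/25.00 = 0.02466 mol
mass of FeSO4·(NH4)2SO4·6H2O = 0.02466 × 392.14 = 9.672 g
% FeSO4·(NH4)2SO4·6H2O = 9.672 / 18.52 × 100 = 52.22 %

52.22 %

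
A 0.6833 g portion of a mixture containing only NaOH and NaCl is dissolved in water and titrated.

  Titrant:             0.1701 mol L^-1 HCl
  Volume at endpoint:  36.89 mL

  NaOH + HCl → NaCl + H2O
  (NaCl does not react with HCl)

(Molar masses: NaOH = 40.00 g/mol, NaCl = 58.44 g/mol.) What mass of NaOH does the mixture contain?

0.2510 g

n(HCl) = 0.03689 × 0.1701 = 6.275 × 10^-3 mol
Let x = n(NaOH), y = n(NaCl).
Titrant: 1x = 6.275 × 10^-3;  mass: 40.00x + 58.44y = 0.6833
Solving, x = 6.275 × 10^-3 mol, y = 7.397 × 10^-3 mol
mass of NaOH = 6.275 × 10^-3 × 40.00 = 0.2510 g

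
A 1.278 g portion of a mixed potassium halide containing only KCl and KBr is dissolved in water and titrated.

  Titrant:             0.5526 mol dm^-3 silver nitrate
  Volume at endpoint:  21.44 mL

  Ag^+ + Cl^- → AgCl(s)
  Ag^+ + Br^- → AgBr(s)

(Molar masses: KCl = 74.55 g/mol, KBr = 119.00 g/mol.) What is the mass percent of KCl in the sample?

17.31 %

n(AgNO3) = 0.02144 × 0.5526 = 0.01185 mol
Let x = n(KCl), y = n(KBr).
Titrant: 1x + 1y = 0.01185;  mass: 74.55x + 119.00y = 1.278
Solving, x = 2.967 × 10^-3 mol, y = 8.881 × 10^-3 mol
mass of KCl = 2.967 × 10^-3 × 74.55 = 0.2212 g
% KCl = 0.2212 / 1.278 × 100 = 17.31 %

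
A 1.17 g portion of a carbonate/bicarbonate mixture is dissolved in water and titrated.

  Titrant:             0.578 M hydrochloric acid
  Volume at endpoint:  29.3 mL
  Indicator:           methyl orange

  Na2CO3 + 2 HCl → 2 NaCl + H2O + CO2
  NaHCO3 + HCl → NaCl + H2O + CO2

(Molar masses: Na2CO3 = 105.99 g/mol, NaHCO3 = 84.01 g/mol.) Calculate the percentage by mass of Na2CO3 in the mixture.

n(HCl) = 0.0293 × 0.578 = 0.0169 mol
Let x = n(Na2CO3), y = n(NaHCO3).
Titrant: 2x + 1y = 0.0169;  mass: 105.99x + 84.01y = 1.17
Solving, x = 4.07 × 10^-3 mol, y = 8.79 × 10^-3 mol
mass of Na2CO3 = 4.07 × 10^-3 × 105.99 = 0.432 g
% Na2CO3 = 0.432 / 1.17 × 100 = 36.9 %

36.9 %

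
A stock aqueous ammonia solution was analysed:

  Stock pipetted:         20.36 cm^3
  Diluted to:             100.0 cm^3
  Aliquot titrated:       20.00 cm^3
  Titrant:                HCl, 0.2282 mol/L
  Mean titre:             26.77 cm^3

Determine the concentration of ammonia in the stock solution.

1.500 mol/L

NH3 + HCl → NH4Cl
n(HCl) = 0.02677 × 0.2282 = 6.109 × 10^-3 mol
n(NH3) in the aliquot = 6.109 × 10^-3 mol (1:1 ratio)
[NH3]_dilute = 6.109 × 10^-3 / 0.02000 = 0.3054 mol/L
Dilution factor = 100.0 / 20.36 = 4.912
[NH3]_stock = 0.3054 × 4.912 = 1.500 mol/L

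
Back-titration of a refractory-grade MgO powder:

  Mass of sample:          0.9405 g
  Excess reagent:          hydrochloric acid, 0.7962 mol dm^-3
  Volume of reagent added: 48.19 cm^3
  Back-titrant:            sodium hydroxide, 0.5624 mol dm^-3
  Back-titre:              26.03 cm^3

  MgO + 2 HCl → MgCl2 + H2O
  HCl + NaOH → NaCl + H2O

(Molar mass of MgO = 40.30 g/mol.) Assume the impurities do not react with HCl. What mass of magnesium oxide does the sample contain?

n(HCl) added = 0.04819 × 0.7962 = 0.03837 mol
n(NaOH) used in back-titration = 0.02603 × 0.5624 = 0.01464 mol
n(HCl) left over = 0.01464 mol (1:1 ratio)
n(HCl) consumed by analyte = 0.03837 − 0.01464 = 0.02373 mol
From the 1:2 ratio, n(MgO) = 1/2 × 0.02373 = 0.01186 mol
mass of MgO = 0.01186 × 40.30 = 0.4782 g

0.4782 g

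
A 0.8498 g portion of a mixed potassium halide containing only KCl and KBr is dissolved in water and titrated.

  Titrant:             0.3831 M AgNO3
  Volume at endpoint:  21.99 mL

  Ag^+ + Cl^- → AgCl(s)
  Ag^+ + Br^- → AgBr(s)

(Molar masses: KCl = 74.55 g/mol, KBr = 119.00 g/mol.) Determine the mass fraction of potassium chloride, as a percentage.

30.14 %

n(AgNO3) = 0.02199 × 0.3831 = 8.424 × 10^-3 mol
Let x = n(KCl), y = n(KBr).
Titrant: 1x + 1y = 8.424 × 10^-3;  mass: 74.55x + 119.00y = 0.8498
Solving, x = 3.435 × 10^-3 mol, y = 4.989 × 10^-3 mol
mass of KCl = 3.435 × 10^-3 × 74.55 = 0.2561 g
% KCl = 0.2561 / 0.8498 × 100 = 30.14 %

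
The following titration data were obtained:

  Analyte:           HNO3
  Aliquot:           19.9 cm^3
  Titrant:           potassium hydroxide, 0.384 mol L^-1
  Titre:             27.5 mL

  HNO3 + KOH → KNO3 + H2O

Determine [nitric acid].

0.531 mol/L

n(KOH) = 0.0275 L × 0.384 mol/L = 0.0106 mol
n(HNO3) = 0.0106 mol (1:1 mole ratio)
[HNO3] = 0.0106 mol / 0.0199 L = 0.531 mol/L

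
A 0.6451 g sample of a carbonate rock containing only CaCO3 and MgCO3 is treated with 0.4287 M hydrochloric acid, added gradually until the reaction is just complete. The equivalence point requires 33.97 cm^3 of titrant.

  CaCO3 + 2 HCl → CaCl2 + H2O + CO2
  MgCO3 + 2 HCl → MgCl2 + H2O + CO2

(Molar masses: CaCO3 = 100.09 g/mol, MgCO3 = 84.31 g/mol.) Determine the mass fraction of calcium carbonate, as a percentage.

30.68 %

n(HCl) = 0.03397 × 0.4287 = 0.01456 mol
Let x = n(CaCO3), y = n(MgCO3).
Titrant: 2x + 2y = 0.01456;  mass: 100.09x + 84.31y = 0.6451
Solving, x = 1.977 × 10^-3 mol, y = 5.304 × 10^-3 mol
mass of CaCO3 = 1.977 × 10^-3 × 100.09 = 0.1979 g
% CaCO3 = 0.1979 / 0.6451 × 100 = 30.68 %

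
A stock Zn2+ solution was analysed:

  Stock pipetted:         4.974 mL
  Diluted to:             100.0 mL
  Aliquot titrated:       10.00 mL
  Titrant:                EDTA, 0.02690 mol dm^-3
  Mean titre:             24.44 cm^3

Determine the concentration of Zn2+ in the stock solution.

1.322 mol/L

Zn^2+ + EDTA^4- → [Zn(EDTA)]^2-
n(EDTA) = 0.02444 × 0.02690 = 6.574 × 10^-4 mol
n(Zn2+) in the aliquot = 6.574 × 10^-4 mol (1:1 ratio)
[Zn2+]_dilute = 6.574 × 10^-4 / 0.01000 = 0.06574 mol/L
Dilution factor = 100.0 / 4.974 = 20.10
[Zn2+]_stock = 0.06574 × 20.10 = 1.322 mol/L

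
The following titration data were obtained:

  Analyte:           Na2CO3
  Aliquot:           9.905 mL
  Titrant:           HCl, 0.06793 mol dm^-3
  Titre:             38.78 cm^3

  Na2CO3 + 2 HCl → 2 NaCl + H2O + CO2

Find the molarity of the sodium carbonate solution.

0.1330 mol/L

n(HCl) = 0.03878 L × 0.06793 mol/L = 2.634 × 10^-3 mol
From the 1:2 mole ratio, n(Na2CO3) = 1/2 × 2.634 × 10^-3 = 1.317 × 10^-3 mol
[Na2CO3] = 1.317 × 10^-3 mol / 0.009905 L = 0.1330 mol/L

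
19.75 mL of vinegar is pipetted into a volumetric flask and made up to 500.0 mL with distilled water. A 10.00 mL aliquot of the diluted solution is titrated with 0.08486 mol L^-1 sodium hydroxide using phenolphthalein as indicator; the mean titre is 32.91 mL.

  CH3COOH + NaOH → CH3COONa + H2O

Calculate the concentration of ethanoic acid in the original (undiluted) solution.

n(NaOH) = 0.03291 × 0.08486 = 2.793 × 10^-3 mol
n(CH3COOH) in the aliquot = 2.793 × 10^-3 mol (1:1 ratio)
[CH3COOH]_dilute = 2.793 × 10^-3 / 0.01000 = 0.2793 mol/L
Dilution factor = 500.0 / 19.75 = 25.32
[CH3COOH]_stock = 0.2793 × 25.32 = 7.070 mol/L

7.070 mol/L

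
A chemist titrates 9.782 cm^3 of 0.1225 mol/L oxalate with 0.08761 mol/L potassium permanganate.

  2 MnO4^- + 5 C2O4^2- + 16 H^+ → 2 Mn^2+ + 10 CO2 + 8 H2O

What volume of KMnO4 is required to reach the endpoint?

n(C2O4^2-) = 0.009782 L × 0.1225 mol/L = 1.198 × 10^-3 mol
From the 2:5 stoichiometry, n(KMnO4) = 2/5 × 1.198 × 10^-3 = 4.793 × 10^-4 mol
V(KMnO4) = 4.793 × 10^-4 mol / 0.08761 mol/L = 0.005471 L = 5.471 mL

5.471 mL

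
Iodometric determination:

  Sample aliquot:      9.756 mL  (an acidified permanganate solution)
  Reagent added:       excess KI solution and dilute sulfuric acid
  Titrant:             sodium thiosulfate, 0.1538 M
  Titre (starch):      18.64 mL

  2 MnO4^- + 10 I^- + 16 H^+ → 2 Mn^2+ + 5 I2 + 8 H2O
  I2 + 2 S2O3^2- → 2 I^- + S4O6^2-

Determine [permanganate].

n(S2O3^2-) = 0.01864 × 0.1538 = 2.867 × 10^-3 mol
n(I2) = n(S2O3^2-)/2 = 1.433 × 10^-3 mol
From the 2:5 ratio, n(MnO4^-) in the aliquot = 2/5 × 1.433 × 10^-3 = 5.734 × 10^-4 mol
[MnO4^-] = 5.734 × 10^-4 / 0.009756 = 0.05877 mol/L

0.05877 M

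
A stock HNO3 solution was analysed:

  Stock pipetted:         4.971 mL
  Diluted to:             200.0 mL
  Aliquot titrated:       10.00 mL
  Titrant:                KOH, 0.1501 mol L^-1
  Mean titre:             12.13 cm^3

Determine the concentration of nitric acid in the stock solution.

7.325 mol/L

HNO3 + KOH → KNO3 + H2O
n(KOH) = 0.01213 × 0.1501 = 1.821 × 10^-3 mol
n(HNO3) in the aliquot = 1.821 × 10^-3 mol (1:1 ratio)
[HNO3]_dilute = 1.821 × 10^-3 / 0.01000 = 0.1821 mol/L
Dilution factor = 200.0 / 4.971 = 40.23
[HNO3]_stock = 0.1821 × 40.23 = 7.325 mol/L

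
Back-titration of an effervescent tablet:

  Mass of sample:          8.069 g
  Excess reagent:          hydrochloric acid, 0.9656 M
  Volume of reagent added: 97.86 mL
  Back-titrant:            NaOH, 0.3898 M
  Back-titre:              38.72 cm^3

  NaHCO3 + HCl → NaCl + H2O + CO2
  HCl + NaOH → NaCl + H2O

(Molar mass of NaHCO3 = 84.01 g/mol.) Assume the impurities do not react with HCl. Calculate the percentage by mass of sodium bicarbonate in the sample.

n(HCl) added = 0.09786 × 0.9656 = 0.09449 mol
n(NaOH) used in back-titration = 0.03872 × 0.3898 = 0.01509 mol
n(HCl) left over = 0.01509 mol (1:1 ratio)
n(HCl) consumed by analyte = 0.09449 − 0.01509 = 0.07940 mol
n(NaHCO3) = 0.07940 mol (1:1 ratio)
mass of NaHCO3 = 0.07940 × 84.01 = 6.670 g
% NaHCO3 = 6.670 / 8.069 × 100 = 82.67 %

82.67 %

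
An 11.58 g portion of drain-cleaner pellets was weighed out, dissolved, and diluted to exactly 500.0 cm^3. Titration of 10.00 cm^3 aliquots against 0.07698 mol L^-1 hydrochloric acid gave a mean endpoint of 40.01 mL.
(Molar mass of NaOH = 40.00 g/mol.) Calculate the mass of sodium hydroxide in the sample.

6.160 g

NaOH + HCl → NaCl + H2O
n(HCl) per titration = 0.04001 × 0.07698 = 3.080 × 10^-3 mol
n(NaOH) in each aliquot = 3.080 × 10^-3 mol (1:1 ratio)
n(NaOH) in the whole flask = 3.080 × 10^-3 × 500.0/10.00 = 0.1540 mol
mass of NaOH = 0.1540 × 40.00 = 6.160 g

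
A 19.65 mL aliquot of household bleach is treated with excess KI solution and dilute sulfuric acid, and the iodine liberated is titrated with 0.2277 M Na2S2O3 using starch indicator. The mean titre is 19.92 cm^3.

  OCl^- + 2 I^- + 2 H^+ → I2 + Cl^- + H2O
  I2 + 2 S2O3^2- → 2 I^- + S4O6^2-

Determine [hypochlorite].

n(S2O3^2-) = 0.01992 × 0.2277 = 4.536 × 10^-3 mol
n(I2) = n(S2O3^2-)/2 = 2.268 × 10^-3 mol
n(OCl^-) in the aliquot = 2.268 × 10^-3 mol (1:1 ratio)
[OCl^-] = 2.268 × 10^-3 / 0.01965 = 0.1154 mol/L

0.1154 M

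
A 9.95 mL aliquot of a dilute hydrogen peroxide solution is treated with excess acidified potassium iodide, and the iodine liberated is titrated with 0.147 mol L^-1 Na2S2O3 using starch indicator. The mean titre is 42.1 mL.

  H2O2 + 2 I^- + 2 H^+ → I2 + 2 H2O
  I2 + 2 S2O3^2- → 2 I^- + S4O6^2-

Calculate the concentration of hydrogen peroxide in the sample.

n(S2O3^2-) = 0.0421 × 0.147 = 6.19 × 10^-3 mol
n(I2) = n(S2O3^2-)/2 = 3.09 × 10^-3 mol
n(H2O2) in the aliquot = 3.09 × 10^-3 mol (1:1 ratio)
[H2O2] = 3.09 × 10^-3 / 0.00995 = 0.311 mol/L

0.311 mol/L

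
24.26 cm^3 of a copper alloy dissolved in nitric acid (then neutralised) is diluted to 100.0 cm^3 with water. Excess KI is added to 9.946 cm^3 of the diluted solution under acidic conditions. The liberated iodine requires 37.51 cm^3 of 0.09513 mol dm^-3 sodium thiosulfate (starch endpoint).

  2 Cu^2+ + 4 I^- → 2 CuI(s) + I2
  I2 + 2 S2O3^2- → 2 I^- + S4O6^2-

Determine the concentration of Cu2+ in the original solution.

n(S2O3^2-) = 0.03751 × 0.09513 = 3.568 × 10^-3 mol
n(I2) = n(S2O3^2-)/2 = 1.784 × 10^-3 mol
From the 2:1 ratio, n(Cu2+) in the aliquot = 2/1 × 1.784 × 10^-3 = 3.568 × 10^-3 mol
[Cu2+]_dilute = 3.568 × 10^-3 / 0.009946 = 0.3588 mol/L
[Cu2+]_original = 0.3588 × 100.0/24.26 = 1.479 mol/L

1.479 mol/L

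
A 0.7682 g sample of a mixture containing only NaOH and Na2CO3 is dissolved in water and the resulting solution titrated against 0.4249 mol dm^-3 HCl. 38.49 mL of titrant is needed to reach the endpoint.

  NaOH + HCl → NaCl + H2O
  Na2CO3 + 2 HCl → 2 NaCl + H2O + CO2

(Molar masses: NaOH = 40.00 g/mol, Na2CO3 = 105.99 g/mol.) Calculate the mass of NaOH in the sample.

0.3032 g

n(HCl) = 0.03849 × 0.4249 = 0.01635 mol
Let x = n(NaOH), y = n(Na2CO3).
Titrant: 1x + 2y = 0.01635;  mass: 40.00x + 105.99y = 0.7682
Solving, x = 7.580 × 10^-3 mol, y = 4.387 × 10^-3 mol
mass of NaOH = 7.580 × 10^-3 × 40.00 = 0.3032 g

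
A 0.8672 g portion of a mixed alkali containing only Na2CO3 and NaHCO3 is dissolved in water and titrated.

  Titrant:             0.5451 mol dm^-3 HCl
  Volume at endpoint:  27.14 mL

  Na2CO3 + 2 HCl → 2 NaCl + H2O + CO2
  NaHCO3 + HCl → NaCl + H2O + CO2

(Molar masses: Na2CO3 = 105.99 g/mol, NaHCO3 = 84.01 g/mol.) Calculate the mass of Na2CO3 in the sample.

0.6419 g

n(HCl) = 0.02714 × 0.5451 = 0.01479 mol
Let x = n(Na2CO3), y = n(NaHCO3).
Titrant: 2x + 1y = 0.01479;  mass: 105.99x + 84.01y = 0.8672
Solving, x = 6.056 × 10^-3 mol, y = 2.682 × 10^-3 mol
mass of Na2CO3 = 6.056 × 10^-3 × 105.99 = 0.6419 g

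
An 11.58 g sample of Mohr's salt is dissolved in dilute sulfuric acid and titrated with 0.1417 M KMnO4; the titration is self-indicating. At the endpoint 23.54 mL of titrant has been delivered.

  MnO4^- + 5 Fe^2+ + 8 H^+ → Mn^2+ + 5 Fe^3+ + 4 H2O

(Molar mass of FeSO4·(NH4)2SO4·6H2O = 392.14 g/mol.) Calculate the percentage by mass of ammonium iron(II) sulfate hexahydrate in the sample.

56.48 %

n(KMnO4) = 0.02354 L × 0.1417 mol/L = 3.336 × 10^-3 mol
From the 5:1 ratio, n(FeSO4·(NH4)2SO4·6H2O) = 5/1 × 3.336 × 10^-3 = 0.01668 mol
mass of FeSO4·(NH4)2SO4·6H2O = 0.01668 × 392.14 g/mol = 6.540 g
% FeSO4·(NH4)2SO4·6H2O = 6.540 / 11.58 × 100 = 56.48 %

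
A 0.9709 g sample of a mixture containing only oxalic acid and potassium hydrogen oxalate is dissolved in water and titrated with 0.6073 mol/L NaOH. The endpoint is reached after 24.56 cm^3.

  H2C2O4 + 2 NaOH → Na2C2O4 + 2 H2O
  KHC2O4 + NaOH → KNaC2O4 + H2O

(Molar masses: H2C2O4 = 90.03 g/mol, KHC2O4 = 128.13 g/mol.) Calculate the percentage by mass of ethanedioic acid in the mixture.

n(NaOH) = 0.02456 × 0.6073 = 0.01492 mol
Let x = n(H2C2O4), y = n(KHC2O4).
Titrant: 2x + 1y = 0.01492;  mass: 90.03x + 128.13y = 0.9709
Solving, x = 5.656 × 10^-3 mol, y = 3.603 × 10^-3 mol
mass of H2C2O4 = 5.656 × 10^-3 × 90.03 = 0.5092 g
% H2C2O4 = 0.5092 / 0.9709 × 100 = 52.45 %

52.45 %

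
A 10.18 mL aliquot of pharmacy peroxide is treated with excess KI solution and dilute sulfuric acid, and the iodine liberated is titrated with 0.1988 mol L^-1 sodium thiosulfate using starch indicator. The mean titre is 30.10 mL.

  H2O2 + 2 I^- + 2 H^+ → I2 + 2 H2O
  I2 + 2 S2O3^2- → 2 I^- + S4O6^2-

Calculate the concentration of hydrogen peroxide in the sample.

n(S2O3^2-) = 0.03010 × 0.1988 = 5.984 × 10^-3 mol
n(I2) = n(S2O3^2-)/2 = 2.992 × 10^-3 mol
n(H2O2) in the aliquot = 2.992 × 10^-3 mol (1:1 ratio)
[H2O2] = 2.992 × 10^-3 / 0.01018 = 0.2939 mol/L

0.2939 mol/L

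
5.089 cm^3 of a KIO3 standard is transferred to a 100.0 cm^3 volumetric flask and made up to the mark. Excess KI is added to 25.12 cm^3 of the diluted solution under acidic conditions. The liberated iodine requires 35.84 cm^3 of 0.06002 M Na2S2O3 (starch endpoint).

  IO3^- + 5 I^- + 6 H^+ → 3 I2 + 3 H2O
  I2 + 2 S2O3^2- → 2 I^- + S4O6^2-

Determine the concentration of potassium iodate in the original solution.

0.2805 M

n(S2O3^2-) = 0.03584 × 0.06002 = 2.151 × 10^-3 mol
n(I2) = n(S2O3^2-)/2 = 1.076 × 10^-3 mol
From the 1:3 ratio, n(IO3^-) in the aliquot = 1/3 × 1.076 × 10^-3 = 3.585 × 10^-4 mol
[IO3^-]_dilute = 3.585 × 10^-4 / 0.02512 = 0.01427 mol/L
[IO3^-]_original = 0.01427 × 100.0/5.089 = 0.2805 mol/L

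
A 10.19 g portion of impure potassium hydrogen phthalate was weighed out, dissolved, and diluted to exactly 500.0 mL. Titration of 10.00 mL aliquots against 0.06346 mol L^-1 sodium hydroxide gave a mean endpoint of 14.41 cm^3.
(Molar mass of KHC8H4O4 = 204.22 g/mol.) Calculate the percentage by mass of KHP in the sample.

91.63 %

KHC8H4O4 + NaOH → KNaC8H4O4 + H2O
n(NaOH) per titration = 0.01441 × 0.06346 = 9.145 × 10^-4 mol
n(KHC8H4O4) in each aliquot = 9.145 × 10^-4 mol (1:1 ratio)
n(KHC8H4O4) in the whole flask = 9.145 × 10^-4 × 500.0/10.00 = 0.04572 mol
mass of KHC8H4O4 = 0.04572 × 204.22 = 9.338 g
% KHC8H4O4 = 9.338 / 10.19 × 100 = 91.63 %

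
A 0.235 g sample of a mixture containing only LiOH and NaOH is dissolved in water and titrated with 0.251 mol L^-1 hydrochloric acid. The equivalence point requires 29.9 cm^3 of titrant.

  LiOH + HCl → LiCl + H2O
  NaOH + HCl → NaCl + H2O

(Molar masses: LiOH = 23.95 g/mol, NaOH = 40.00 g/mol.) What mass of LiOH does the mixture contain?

n(HCl) = 0.0299 × 0.251 = 7.50 × 10^-3 mol
Let x = n(LiOH), y = n(NaOH).
Titrant: 1x + 1y = 7.50 × 10^-3;  mass: 23.95x + 40.00y = 0.235
Solving, x = 4.06 × 10^-3 mol, y = 3.44 × 10^-3 mol
mass of LiOH = 4.06 × 10^-3 × 23.95 = 0.0973 g

0.0973 g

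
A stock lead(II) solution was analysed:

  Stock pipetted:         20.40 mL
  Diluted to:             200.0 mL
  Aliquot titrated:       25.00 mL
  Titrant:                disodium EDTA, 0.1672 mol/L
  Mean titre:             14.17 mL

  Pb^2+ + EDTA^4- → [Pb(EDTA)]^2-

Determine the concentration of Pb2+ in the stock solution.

n(EDTA) = 0.01417 × 0.1672 = 2.369 × 10^-3 mol
n(Pb2+) in the aliquot = 2.369 × 10^-3 mol (1:1 ratio)
[Pb2+]_dilute = 2.369 × 10^-3 / 0.02500 = 0.09477 mol/L
Dilution factor = 200.0 / 20.40 = 9.804
[Pb2+]_stock = 0.09477 × 9.804 = 0.9291 mol/L

0.9291 mol/L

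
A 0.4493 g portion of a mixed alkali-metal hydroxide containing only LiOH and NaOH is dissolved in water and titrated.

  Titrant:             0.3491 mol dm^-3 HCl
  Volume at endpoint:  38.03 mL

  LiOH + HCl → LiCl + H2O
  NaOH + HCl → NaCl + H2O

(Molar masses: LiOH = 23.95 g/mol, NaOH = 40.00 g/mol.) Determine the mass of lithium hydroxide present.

n(HCl) = 0.03803 × 0.3491 = 0.01328 mol
Let x = n(LiOH), y = n(NaOH).
Titrant: 1x + 1y = 0.01328;  mass: 23.95x + 40.00y = 0.4493
Solving, x = 5.094 × 10^-3 mol, y = 8.183 × 10^-3 mol
mass of LiOH = 5.094 × 10^-3 × 23.95 = 0.1220 g

0.1220 g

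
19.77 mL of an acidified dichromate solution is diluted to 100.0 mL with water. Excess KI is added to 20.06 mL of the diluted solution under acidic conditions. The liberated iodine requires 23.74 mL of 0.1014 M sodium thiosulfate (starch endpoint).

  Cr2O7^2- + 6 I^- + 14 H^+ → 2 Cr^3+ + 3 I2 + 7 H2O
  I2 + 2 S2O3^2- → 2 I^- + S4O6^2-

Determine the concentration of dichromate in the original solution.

n(S2O3^2-) = 0.02374 × 0.1014 = 2.407 × 10^-3 mol
n(I2) = n(S2O3^2-)/2 = 1.204 × 10^-3 mol
From the 1:3 ratio, n(Cr2O7^2-) in the aliquot = 1/3 × 1.204 × 10^-3 = 4.012 × 10^-4 mol
[Cr2O7^2-]_dilute = 4.012 × 10^-4 / 0.02006 = 0.02000 mol/L
[Cr2O7^2-]_original = 0.02000 × 100.0/19.77 = 0.1012 mol/L

0.1012 M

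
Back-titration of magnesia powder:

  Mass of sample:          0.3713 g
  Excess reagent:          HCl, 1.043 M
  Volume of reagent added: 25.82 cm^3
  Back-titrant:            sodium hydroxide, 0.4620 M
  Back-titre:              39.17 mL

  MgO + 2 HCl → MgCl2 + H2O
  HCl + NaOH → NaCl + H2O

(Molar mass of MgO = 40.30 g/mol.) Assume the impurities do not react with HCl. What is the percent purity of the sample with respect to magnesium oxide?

n(HCl) added = 0.02582 × 1.043 = 0.02693 mol
n(NaOH) used in back-titration = 0.03917 × 0.4620 = 0.01810 mol
n(HCl) left over = 0.01810 mol (1:1 ratio)
n(HCl) consumed by analyte = 0.02693 − 0.01810 = 8.834 × 10^-3 mol
From the 1:2 ratio, n(MgO) = 1/2 × 8.834 × 10^-3 = 4.417 × 10^-3 mol
mass of MgO = 4.417 × 10^-3 × 40.30 = 0.1780 g
% MgO = 0.1780 / 0.3713 × 100 = 47.94 %

47.94 %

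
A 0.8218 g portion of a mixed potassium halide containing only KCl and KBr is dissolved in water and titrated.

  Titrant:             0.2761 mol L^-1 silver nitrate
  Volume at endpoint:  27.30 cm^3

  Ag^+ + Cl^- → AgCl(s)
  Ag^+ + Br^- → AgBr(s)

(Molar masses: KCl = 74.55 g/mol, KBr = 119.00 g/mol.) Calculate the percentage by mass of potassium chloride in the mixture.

n(AgNO3) = 0.02730 × 0.2761 = 7.538 × 10^-3 mol
Let x = n(KCl), y = n(KBr).
Titrant: 1x + 1y = 7.538 × 10^-3;  mass: 74.55x + 119.00y = 0.8218
Solving, x = 1.691 × 10^-3 mol, y = 5.847 × 10^-3 mol
mass of KCl = 1.691 × 10^-3 × 74.55 = 0.1261 g
% KCl = 0.1261 / 0.8218 × 100 = 15.34 %

15.34 %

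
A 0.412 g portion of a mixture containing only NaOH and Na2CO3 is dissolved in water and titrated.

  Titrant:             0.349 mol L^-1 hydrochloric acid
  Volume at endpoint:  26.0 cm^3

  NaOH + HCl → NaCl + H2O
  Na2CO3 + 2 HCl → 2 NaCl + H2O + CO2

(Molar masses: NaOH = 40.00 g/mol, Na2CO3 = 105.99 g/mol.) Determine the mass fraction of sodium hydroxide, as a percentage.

51.5 %

n(HCl) = 0.0260 × 0.349 = 9.07 × 10^-3 mol
Let x = n(NaOH), y = n(Na2CO3).
Titrant: 1x + 2y = 9.07 × 10^-3;  mass: 40.00x + 105.99y = 0.412
Solving, x = 5.30 × 10^-3 mol, y = 1.89 × 10^-3 mol
mass of NaOH = 5.30 × 10^-3 × 40.00 = 0.212 g
% NaOH = 0.212 / 0.412 × 100 = 51.5 %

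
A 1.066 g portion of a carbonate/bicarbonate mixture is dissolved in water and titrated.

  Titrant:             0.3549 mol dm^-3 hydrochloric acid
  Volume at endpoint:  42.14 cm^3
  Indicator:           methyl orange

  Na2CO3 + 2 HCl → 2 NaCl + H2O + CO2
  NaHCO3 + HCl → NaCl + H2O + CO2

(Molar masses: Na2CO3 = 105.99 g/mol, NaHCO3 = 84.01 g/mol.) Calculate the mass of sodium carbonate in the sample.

n(HCl) = 0.04214 × 0.3549 = 0.01496 mol
Let x = n(Na2CO3), y = n(NaHCO3).
Titrant: 2x + 1y = 0.01496;  mass: 105.99x + 84.01y = 1.066
Solving, x = 3.070 × 10^-3 mol, y = 8.816 × 10^-3 mol
mass of Na2CO3 = 3.070 × 10^-3 × 105.99 = 0.3254 g

0.3254 g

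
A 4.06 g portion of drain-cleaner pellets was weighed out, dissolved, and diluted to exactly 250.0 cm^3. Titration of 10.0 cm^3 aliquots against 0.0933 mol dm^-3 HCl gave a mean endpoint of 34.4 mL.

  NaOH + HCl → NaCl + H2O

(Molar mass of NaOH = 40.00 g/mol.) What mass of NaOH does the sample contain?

3.21 g

n(HCl) per titration = 0.0344 × 0.0933 = 3.21 × 10^-3 mol
n(NaOH) in each aliquot = 3.21 × 10^-3 mol (1:1 ratio)
n(NaOH) in the whole flask = 3.21 × 10^-3 × 250.0/10.0 = 0.0802 mol
mass of NaOH = 0.0802 × 40.00 = 3.21 g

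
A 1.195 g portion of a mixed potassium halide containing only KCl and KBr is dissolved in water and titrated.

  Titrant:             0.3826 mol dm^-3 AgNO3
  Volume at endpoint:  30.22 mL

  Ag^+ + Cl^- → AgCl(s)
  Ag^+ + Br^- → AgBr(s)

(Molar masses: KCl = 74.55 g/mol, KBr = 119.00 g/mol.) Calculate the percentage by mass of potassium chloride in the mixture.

25.39 %

n(AgNO3) = 0.03022 × 0.3826 = 0.01156 mol
Let x = n(KCl), y = n(KBr).
Titrant: 1x + 1y = 0.01156;  mass: 74.55x + 119.00y = 1.195
Solving, x = 4.070 × 10^-3 mol, y = 7.492 × 10^-3 mol
mass of KCl = 4.070 × 10^-3 × 74.55 = 0.3034 g
% KCl = 0.3034 / 1.195 × 100 = 25.39 %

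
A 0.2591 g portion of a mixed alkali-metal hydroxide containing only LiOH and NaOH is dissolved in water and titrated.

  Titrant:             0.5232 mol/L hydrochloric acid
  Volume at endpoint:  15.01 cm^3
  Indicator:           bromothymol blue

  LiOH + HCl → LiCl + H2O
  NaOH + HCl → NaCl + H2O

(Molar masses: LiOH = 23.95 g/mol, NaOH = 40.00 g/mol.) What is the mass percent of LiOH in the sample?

n(HCl) = 0.01501 × 0.5232 = 7.853 × 10^-3 mol
Let x = n(LiOH), y = n(NaOH).
Titrant: 1x + 1y = 7.853 × 10^-3;  mass: 23.95x + 40.00y = 0.2591
Solving, x = 3.429 × 10^-3 mol, y = 4.425 × 10^-3 mol
mass of LiOH = 3.429 × 10^-3 × 23.95 = 0.08212 g
% LiOH = 0.08212 / 0.2591 × 100 = 31.69 %

31.69 %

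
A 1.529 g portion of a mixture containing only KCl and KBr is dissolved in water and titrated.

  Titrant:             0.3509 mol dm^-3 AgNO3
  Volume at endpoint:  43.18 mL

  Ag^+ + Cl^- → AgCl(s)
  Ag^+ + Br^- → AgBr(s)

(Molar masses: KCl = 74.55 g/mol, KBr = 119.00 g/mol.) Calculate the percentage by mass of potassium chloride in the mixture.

n(AgNO3) = 0.04318 × 0.3509 = 0.01515 mol
Let x = n(KCl), y = n(KBr).
Titrant: 1x + 1y = 0.01515;  mass: 74.55x + 119.00y = 1.529
Solving, x = 6.166 × 10^-3 mol, y = 8.986 × 10^-3 mol
mass of KCl = 6.166 × 10^-3 × 74.55 = 0.4597 g
% KCl = 0.4597 / 1.529 × 100 = 30.06 %

30.06 %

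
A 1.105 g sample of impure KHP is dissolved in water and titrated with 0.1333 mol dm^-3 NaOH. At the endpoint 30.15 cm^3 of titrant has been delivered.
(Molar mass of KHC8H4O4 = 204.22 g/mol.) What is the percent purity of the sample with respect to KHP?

74.28 %

KHC8H4O4 + NaOH → KNaC8H4O4 + H2O
n(NaOH) = 0.03015 L × 0.1333 mol/L = 4.019 × 10^-3 mol
n(KHC8H4O4) = 4.019 × 10^-3 mol (1:1 ratio)
mass of KHC8H4O4 = 4.019 × 10^-3 × 204.22 g/mol = 0.8208 g
% KHC8H4O4 = 0.8208 / 1.105 × 100 = 74.28 %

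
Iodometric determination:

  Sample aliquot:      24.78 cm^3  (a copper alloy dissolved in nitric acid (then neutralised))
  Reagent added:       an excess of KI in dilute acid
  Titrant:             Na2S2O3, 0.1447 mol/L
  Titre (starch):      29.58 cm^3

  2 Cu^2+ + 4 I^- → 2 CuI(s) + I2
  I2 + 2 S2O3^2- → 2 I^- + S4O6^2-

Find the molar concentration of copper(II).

0.1727 mol/L

n(S2O3^2-) = 0.02958 × 0.1447 = 4.280 × 10^-3 mol
n(I2) = n(S2O3^2-)/2 = 2.140 × 10^-3 mol
From the 2:1 ratio, n(Cu2+) in the aliquot = 2/1 × 2.140 × 10^-3 = 4.280 × 10^-3 mol
[Cu2+] = 4.280 × 10^-3 / 0.02478 = 0.1727 mol/L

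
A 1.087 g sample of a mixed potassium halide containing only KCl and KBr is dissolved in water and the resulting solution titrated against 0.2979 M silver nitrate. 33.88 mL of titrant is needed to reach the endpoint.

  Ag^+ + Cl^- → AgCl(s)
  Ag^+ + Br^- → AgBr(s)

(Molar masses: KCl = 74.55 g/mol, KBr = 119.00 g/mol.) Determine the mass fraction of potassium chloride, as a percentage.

n(AgNO3) = 0.03388 × 0.2979 = 0.01009 mol
Let x = n(KCl), y = n(KBr).
Titrant: 1x + 1y = 0.01009;  mass: 74.55x + 119.00y = 1.087
Solving, x = 2.566 × 10^-3 mol, y = 7.527 × 10^-3 mol
mass of KCl = 2.566 × 10^-3 × 74.55 = 0.1913 g
% KCl = 0.1913 / 1.087 × 100 = 17.60 %

17.60 %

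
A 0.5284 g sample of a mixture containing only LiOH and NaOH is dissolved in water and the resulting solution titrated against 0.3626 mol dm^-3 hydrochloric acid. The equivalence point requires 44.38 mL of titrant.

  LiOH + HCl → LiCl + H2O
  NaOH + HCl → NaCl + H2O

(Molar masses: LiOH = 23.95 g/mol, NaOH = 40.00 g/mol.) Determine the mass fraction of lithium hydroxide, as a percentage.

32.56 %

n(HCl) = 0.04438 × 0.3626 = 0.01609 mol
Let x = n(LiOH), y = n(NaOH).
Titrant: 1x + 1y = 0.01609;  mass: 23.95x + 40.00y = 0.5284
Solving, x = 7.183 × 10^-3 mol, y = 8.909 × 10^-3 mol
mass of LiOH = 7.183 × 10^-3 × 23.95 = 0.1720 g
% LiOH = 0.1720 / 0.5284 × 100 = 32.56 %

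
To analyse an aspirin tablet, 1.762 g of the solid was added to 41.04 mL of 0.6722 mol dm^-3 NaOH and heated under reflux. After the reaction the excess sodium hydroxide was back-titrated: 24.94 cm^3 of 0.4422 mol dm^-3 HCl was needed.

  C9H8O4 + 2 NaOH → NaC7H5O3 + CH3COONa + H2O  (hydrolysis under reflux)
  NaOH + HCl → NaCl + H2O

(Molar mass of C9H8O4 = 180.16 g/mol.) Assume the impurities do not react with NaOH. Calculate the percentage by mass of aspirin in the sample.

84.65 %

n(NaOH) added = 0.04104 × 0.6722 = 0.02759 mol
n(HCl) used in back-titration = 0.02494 × 0.4422 = 0.01103 mol
n(NaOH) left over = 0.01103 mol (1:1 ratio)
n(NaOH) consumed by analyte = 0.02759 − 0.01103 = 0.01656 mol
From the 1:2 ratio, n(C9H8O4) = 1/2 × 0.01656 = 8.279 × 10^-3 mol
mass of C9H8O4 = 8.279 × 10^-3 × 180.16 = 1.492 g
% C9H8O4 = 1.492 / 1.762 × 100 = 84.65 %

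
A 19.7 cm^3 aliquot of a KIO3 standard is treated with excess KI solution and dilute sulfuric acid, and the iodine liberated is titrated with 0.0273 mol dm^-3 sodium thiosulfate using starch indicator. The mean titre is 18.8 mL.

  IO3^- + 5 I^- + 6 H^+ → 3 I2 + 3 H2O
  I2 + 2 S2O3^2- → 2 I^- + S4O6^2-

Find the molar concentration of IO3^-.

n(S2O3^2-) = 0.0188 × 0.0273 = 5.13 × 10^-4 mol
n(I2) = n(S2O3^2-)/2 = 2.57 × 10^-4 mol
From the 1:3 ratio, n(IO3^-) in the aliquot = 1/3 × 2.57 × 10^-4 = 8.55 × 10^-5 mol
[IO3^-] = 8.55 × 10^-5 / 0.0197 = 0.00434 mol/L

0.00434 mol/L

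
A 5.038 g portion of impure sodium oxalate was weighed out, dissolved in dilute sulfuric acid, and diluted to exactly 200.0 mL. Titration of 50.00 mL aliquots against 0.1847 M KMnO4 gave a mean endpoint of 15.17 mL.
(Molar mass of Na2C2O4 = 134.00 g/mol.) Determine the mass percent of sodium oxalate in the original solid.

2 MnO4^- + 5 C2O4^2- + 16 H^+ → 2 Mn^2+ + 10 CO2 + 8 H2O
n(KMnO4) per titration = 0.01517 × 0.1847 = 2.802 × 10^-3 mol
From the 5:2 ratio, n(Na2C2O4) in each aliquot = 5/2 × 2.802 × 10^-3 = 7.005 × 10^-3 mol
n(Na2C2O4) in the whole flask = 7.005 × 10^-3 × 200.0/50.00 = 0.02802 mol
mass of Na2C2O4 = 0.02802 × 134.00 = 3.755 g
% Na2C2O4 = 3.755 / 5.038 × 100 = 74.52 %

74.52 %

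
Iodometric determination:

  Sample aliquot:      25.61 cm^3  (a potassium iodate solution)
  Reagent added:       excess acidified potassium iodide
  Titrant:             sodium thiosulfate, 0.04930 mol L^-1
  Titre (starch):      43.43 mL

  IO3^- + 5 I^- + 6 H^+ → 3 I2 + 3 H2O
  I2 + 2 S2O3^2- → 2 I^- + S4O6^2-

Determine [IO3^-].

n(S2O3^2-) = 0.04343 × 0.04930 = 2.141 × 10^-3 mol
n(I2) = n(S2O3^2-)/2 = 1.071 × 10^-3 mol
From the 1:3 ratio, n(IO3^-) in the aliquot = 1/3 × 1.071 × 10^-3 = 3.568 × 10^-4 mol
[IO3^-] = 3.568 × 10^-4 / 0.02561 = 0.01393 mol/L

0.01393 mol/L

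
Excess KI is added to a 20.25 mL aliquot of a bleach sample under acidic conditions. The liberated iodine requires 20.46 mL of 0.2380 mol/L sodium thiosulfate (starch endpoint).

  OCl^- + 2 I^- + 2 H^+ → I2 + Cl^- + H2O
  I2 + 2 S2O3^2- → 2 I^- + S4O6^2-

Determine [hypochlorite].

0.1202 mol/L

n(S2O3^2-) = 0.02046 × 0.2380 = 4.869 × 10^-3 mol
n(I2) = n(S2O3^2-)/2 = 2.435 × 10^-3 mol
n(OCl^-) in the aliquot = 2.435 × 10^-3 mol (1:1 ratio)
[OCl^-] = 2.435 × 10^-3 / 0.02025 = 0.1202 mol/L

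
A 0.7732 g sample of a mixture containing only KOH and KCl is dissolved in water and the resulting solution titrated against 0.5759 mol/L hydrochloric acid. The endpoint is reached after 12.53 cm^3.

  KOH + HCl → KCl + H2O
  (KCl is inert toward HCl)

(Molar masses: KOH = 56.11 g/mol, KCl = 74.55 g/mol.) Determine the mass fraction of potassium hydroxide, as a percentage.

52.37 %

n(HCl) = 0.01253 × 0.5759 = 7.216 × 10^-3 mol
Let x = n(KOH), y = n(KCl).
Titrant: 1x = 7.216 × 10^-3;  mass: 56.11x + 74.55y = 0.7732
Solving, x = 7.216 × 10^-3 mol, y = 4.940 × 10^-3 mol
mass of KOH = 7.216 × 10^-3 × 56.11 = 0.4049 g
% KOH = 0.4049 / 0.7732 × 100 = 52.37 %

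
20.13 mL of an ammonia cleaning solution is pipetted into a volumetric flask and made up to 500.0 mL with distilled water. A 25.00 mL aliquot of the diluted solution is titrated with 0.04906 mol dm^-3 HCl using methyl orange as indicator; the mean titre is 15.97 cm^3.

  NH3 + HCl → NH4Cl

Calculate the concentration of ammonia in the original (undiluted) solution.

n(HCl) = 0.01597 × 0.04906 = 7.835 × 10^-4 mol
n(NH3) in the aliquot = 7.835 × 10^-4 mol (1:1 ratio)
[NH3]_dilute = 7.835 × 10^-4 / 0.02500 = 0.03134 mol/L
Dilution factor = 500.0 / 20.13 = 24.84
[NH3]_stock = 0.03134 × 24.84 = 0.7784 mol/L

0.7784 mol/L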